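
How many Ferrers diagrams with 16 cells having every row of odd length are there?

There are too many to list fully; the first 12 (by largest part) are:
1+15
3+13
1+1+1+13
5+11
1+1+3+11
1+1+1+1+1+11
7+9
1+1+5+9
1+3+3+9
1+1+1+1+3+9
1+1+1+1+1+1+1+9
1+1+7+7
…and 20 more, for 32 total.

32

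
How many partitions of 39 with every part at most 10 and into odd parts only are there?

A full systematic count gives 301.

301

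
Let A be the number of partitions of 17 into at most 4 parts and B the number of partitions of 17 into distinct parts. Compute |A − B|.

34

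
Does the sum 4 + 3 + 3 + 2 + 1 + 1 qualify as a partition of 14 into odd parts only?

No

The parts sum to 14, and the condition 'every summand is odd' is violated.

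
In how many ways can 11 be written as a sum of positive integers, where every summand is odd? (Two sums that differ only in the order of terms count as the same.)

The partitions of 11 that satisfy the conditions:
11
9, 1, 1
7, 3, 1
7, 1, 1, 1, 1
5, 5, 1
5, 3, 3
5, 3, 1, 1, 1
5, 1, 1, 1, 1, 1, 1
3, 3, 3, 1, 1
3, 3, 1, 1, 1, 1, 1
3, 1, 1, 1, 1, 1, 1, 1, 1
1, 1, 1, 1, 1, 1, 1, 1, 1, 1, 1
That's 12 in total.

12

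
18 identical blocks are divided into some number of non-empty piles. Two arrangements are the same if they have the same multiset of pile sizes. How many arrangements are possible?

Counting exhaustively, 385 partitions satisfy the conditions.

385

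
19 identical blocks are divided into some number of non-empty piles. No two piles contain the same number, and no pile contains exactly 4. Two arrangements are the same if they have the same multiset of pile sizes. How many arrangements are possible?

36

There are too many to list fully; the first 12 (by largest part) are:
19
1 + 18
2 + 17
3 + 16
1 + 2 + 16
1 + 3 + 15
5 + 14
2 + 3 + 14
6 + 13
1 + 5 + 13
1 + 2 + 3 + 13
7 + 12
…and 24 more, for 36 total.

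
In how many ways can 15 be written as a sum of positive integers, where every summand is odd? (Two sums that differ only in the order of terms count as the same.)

27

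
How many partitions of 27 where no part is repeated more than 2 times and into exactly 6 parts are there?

181

Systematic enumeration (by largest part, then next-largest, …) yields 181.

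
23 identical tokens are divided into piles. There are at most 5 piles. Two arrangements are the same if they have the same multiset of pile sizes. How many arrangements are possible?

Counting exhaustively, 291 partitions satisfy the conditions.

291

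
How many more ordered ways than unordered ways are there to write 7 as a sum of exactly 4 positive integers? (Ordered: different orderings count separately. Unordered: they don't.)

17

Ordered (compositions into 4 parts): C(6,3) = 20.
Unordered (partitions into 4 parts): 3.
Difference: 20 − 3 = 17.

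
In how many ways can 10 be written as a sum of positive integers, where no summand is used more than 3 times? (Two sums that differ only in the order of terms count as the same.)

29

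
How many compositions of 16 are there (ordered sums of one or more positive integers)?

32768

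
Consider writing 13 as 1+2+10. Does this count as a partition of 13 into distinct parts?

The parts sum to 13, and the condition 'all summands are distinct' holds.

Yes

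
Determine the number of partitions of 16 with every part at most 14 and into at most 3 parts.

28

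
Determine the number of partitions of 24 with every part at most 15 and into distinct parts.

Enumerating by decreasing first part gives 97 partitions in all.

97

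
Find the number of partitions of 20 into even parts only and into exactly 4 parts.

9

Listing the qualifying partitions of 20:
2, 2, 2, 14
2, 2, 4, 12
2, 2, 6, 10
2, 4, 4, 10
2, 2, 8, 8
2, 4, 6, 8
4, 4, 4, 8
2, 6, 6, 6
4, 4, 6, 6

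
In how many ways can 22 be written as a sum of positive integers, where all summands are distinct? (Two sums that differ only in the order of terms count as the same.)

Systematic enumeration (by largest part, then next-largest, …) yields 89.

89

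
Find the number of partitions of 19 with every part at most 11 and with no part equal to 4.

276

Systematic enumeration (by largest part, then next-largest, …) yields 276.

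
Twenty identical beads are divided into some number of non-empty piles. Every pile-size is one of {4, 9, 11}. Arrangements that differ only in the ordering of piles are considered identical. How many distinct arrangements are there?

2

They are:
11 + 9
4 + 4 + 4 + 4 + 4
Counting gives 2.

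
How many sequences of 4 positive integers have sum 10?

A composition of 10 into 4 positive parts is chosen by placing 3 dividers among the 9 gaps between 10 units: C(9,3) = 84.

84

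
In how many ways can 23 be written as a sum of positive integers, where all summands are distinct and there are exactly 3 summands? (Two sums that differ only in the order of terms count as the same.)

A partial list (first 12 by largest part):
20,2,1
19,3,1
18,4,1
18,3,2
17,5,1
17,4,2
16,6,1
16,5,2
16,4,3
15,7,1
15,6,2
15,5,3
…and 21 more, for 33 total.

33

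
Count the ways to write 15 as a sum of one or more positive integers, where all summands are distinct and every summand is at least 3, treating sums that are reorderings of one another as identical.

9

The partitions of 15 that satisfy the conditions:
15
12 + 3
11 + 4
10 + 5
9 + 6
8 + 7
8 + 4 + 3
7 + 5 + 3
6 + 5 + 4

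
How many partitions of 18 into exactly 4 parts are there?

47

There are too many to list fully; the first 12 (by largest part) are:
15 + 1 + 1 + 1
14 + 2 + 1 + 1
13 + 3 + 1 + 1
13 + 2 + 2 + 1
12 + 4 + 1 + 1
12 + 3 + 2 + 1
12 + 2 + 2 + 2
11 + 5 + 1 + 1
11 + 4 + 2 + 1
11 + 3 + 3 + 1
11 + 3 + 2 + 2
10 + 6 + 1 + 1
…and 35 more, for 47 total.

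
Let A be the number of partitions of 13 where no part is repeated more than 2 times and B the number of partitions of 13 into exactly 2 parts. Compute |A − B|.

Partitions of 13 where no part is repeated more than 2 times: 44.
Partitions of 13 into exactly 2 parts: 6.
|44 − 6| = 38.

38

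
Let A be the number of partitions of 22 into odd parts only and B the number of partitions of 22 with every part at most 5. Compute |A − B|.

Partitions of 22 into odd parts only: 89.
Partitions of 22 with every part at most 5: 255.
|89 − 255| = 166.

166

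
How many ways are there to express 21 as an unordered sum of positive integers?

792

A full systematic count gives 792.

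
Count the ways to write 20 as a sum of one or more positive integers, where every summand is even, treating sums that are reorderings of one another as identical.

A partial list (first 12 by largest part):
20
2, 18
4, 16
2, 2, 16
6, 14
2, 4, 14
2, 2, 2, 14
8, 12
2, 6, 12
4, 4, 12
2, 2, 4, 12
2, 2, 2, 2, 12
…and 30 more, for 42 total.

42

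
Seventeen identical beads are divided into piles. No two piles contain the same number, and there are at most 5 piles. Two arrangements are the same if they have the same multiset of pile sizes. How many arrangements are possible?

A partial list (first 12 by largest part):
17
16,1
15,2
14,3
14,2,1
13,4
13,3,1
12,5
12,4,1
12,3,2
11,6
11,5,1
…and 26 more, for 38 total.

38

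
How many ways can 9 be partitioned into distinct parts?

Enumerating:
9
8+1
7+2
6+3
6+2+1
5+4
5+3+1
4+3+2
That's 8 in total.

8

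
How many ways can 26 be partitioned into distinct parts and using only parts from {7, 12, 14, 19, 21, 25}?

Enumerating:
19,7
14,12

2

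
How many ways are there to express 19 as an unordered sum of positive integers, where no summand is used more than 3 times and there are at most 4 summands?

94

There are 94 such partitions.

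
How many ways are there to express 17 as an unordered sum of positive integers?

297

A full systematic count gives 297.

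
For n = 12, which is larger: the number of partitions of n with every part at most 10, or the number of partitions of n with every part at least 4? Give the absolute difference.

Partitions of 12 with every part at most 10: 75.
Partitions of 12 with every part at least 4: 5.
|75 − 5| = 70.

70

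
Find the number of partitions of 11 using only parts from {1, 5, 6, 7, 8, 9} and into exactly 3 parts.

2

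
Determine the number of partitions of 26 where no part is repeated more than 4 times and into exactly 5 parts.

221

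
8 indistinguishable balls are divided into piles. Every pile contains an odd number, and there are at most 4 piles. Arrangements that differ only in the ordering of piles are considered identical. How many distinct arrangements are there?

The partitions of 8 that satisfy the conditions:
7+1
5+3
5+1+1+1
3+3+1+1
That's 4 in total.

4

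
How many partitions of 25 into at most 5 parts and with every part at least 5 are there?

There are too many to list fully; the first 12 (by largest part) are:
25
20, 5
19, 6
18, 7
17, 8
16, 9
15, 10
15, 5, 5
14, 11
14, 6, 5
13, 12
13, 7, 5
…and 18 more, for 30 total.

30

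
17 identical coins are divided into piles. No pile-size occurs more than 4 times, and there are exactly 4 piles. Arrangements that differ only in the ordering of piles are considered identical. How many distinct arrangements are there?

39

There are too many to list fully; the first 12 (by largest part) are:
14, 1, 1, 1
13, 2, 1, 1
12, 3, 1, 1
12, 2, 2, 1
11, 4, 1, 1
11, 3, 2, 1
11, 2, 2, 2
10, 5, 1, 1
10, 4, 2, 1
10, 3, 3, 1
10, 3, 2, 2
9, 6, 1, 1
…and 27 more, for 39 total.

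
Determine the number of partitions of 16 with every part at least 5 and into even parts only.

Listing the qualifying partitions of 16:
16
10 + 6
8 + 8

3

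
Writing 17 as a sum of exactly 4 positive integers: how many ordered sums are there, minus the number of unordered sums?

Ordered (compositions into 4 parts): C(16,3) = 560.
Unordered (partitions into 4 parts): 39.
Difference: 560 − 39 = 521.

521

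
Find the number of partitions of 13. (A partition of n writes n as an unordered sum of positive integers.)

101

A full systematic count gives 101.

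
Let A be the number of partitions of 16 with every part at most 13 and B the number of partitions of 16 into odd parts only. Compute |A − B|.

Partitions of 16 with every part at most 13: 227.
Partitions of 16 into odd parts only: 32.
|227 − 32| = 195.

195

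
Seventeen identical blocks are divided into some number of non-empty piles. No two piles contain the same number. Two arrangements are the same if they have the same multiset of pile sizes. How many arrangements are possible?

A partial list (first 12 by largest part):
17
16 + 1
15 + 2
14 + 3
14 + 2 + 1
13 + 4
13 + 3 + 1
12 + 5
12 + 4 + 1
12 + 3 + 2
11 + 6
11 + 5 + 1
…and 26 more, for 38 total.

38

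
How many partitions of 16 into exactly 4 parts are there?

A partial list (first 12 by largest part):
13, 1, 1, 1
12, 2, 1, 1
11, 3, 1, 1
11, 2, 2, 1
10, 4, 1, 1
10, 3, 2, 1
10, 2, 2, 2
9, 5, 1, 1
9, 4, 2, 1
9, 3, 3, 1
9, 3, 2, 2
8, 6, 1, 1
…and 22 more, for 34 total.

34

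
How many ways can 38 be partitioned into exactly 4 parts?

411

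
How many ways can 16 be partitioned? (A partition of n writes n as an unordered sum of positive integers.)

231

There are 231 such partitions.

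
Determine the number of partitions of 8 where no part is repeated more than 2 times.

13

The partitions of 8 that satisfy the conditions:
8
7+1
6+2
6+1+1
5+3
5+2+1
4+4
4+3+1
4+2+2
4+2+1+1
3+3+2
3+3+1+1
3+2+2+1
That's 13 in total.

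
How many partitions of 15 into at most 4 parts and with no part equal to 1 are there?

A partial list (first 12 by largest part):
15
13+2
12+3
11+4
11+2+2
10+5
10+3+2
9+6
9+4+2
9+3+3
9+2+2+2
8+7
…and 18 more, for 30 total.

30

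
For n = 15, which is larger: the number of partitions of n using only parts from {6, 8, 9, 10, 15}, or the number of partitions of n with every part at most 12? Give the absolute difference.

170

Partitions of 15 using only parts from {6, 8, 9, 10, 15}: 2.
Partitions of 15 with every part at most 12: 172.
|2 − 172| = 170.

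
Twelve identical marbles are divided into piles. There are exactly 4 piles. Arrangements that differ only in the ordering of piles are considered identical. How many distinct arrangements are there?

15

Enumerating:
9,1,1,1
8,2,1,1
7,3,1,1
7,2,2,1
6,4,1,1
6,3,2,1
6,2,2,2
5,5,1,1
5,4,2,1
5,3,3,1
5,3,2,2
4,4,3,1
4,4,2,2
4,3,3,2
3,3,3,3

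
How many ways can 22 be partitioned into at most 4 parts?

Counting exhaustively, 136 partitions satisfy the conditions.

136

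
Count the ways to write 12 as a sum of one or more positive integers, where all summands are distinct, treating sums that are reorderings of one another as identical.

Listing the qualifying partitions of 12:
12
11, 1
10, 2
9, 3
9, 2, 1
8, 4
8, 3, 1
7, 5
7, 4, 1
7, 3, 2
6, 5, 1
6, 4, 2
6, 3, 2, 1
5, 4, 3
5, 4, 2, 1
Counting gives 15.

15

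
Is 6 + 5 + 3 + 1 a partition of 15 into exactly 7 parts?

The parts sum to 15, and the condition 'there are exactly 7 summands' is violated.

No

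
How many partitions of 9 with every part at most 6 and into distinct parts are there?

5

Listing the qualifying partitions of 9:
6,3
6,2,1
5,4
5,3,1
4,3,2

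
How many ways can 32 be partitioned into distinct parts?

390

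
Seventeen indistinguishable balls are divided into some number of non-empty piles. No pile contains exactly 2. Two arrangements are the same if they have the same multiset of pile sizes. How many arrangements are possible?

A full systematic count gives 121.

121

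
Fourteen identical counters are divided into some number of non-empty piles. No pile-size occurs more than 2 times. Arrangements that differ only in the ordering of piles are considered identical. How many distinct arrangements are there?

A partial list (first 12 by largest part):
14
13, 1
12, 2
12, 1, 1
11, 3
11, 2, 1
10, 4
10, 3, 1
10, 2, 2
10, 2, 1, 1
9, 5
9, 4, 1
…and 45 more, for 57 total.

57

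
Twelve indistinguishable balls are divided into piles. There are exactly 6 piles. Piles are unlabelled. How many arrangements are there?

11

Listing the qualifying partitions of 12:
7+1+1+1+1+1
6+2+1+1+1+1
5+3+1+1+1+1
5+2+2+1+1+1
4+4+1+1+1+1
4+3+2+1+1+1
4+2+2+2+1+1
3+3+3+1+1+1
3+3+2+2+1+1
3+2+2+2+2+1
2+2+2+2+2+2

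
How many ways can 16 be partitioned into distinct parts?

32

There are too many to list fully; the first 12 (by largest part) are:
16
15, 1
14, 2
13, 3
13, 2, 1
12, 4
12, 3, 1
11, 5
11, 4, 1
11, 3, 2
10, 6
10, 5, 1
…and 20 more, for 32 total.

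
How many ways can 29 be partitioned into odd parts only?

256

Systematic enumeration (by largest part, then next-largest, …) yields 256.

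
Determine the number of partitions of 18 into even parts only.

30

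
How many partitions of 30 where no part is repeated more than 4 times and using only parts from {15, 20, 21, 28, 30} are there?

2

Enumerating:
30
15+15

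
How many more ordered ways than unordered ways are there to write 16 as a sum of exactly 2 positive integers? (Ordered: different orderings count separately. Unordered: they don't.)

7

Ordered (compositions into 2 parts): C(15,1) = 15.
Unordered (partitions into 2 parts): 8.
Difference: 15 − 8 = 7.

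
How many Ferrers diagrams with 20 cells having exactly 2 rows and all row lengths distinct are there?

Listing the qualifying partitions of 20:
19,1
18,2
17,3
16,4
15,5
14,6
13,7
12,8
11,9
That's 9 in total.

9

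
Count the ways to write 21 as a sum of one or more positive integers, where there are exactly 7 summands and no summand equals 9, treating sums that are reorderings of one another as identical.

There are 94 such partitions.

94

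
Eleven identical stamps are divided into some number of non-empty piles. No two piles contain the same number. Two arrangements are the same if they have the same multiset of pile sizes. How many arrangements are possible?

12

They are:
11
10+1
9+2
8+3
8+2+1
7+4
7+3+1
6+5
6+4+1
6+3+2
5+4+2
5+3+2+1
That's 12 in total.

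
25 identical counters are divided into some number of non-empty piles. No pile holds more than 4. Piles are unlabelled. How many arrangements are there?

185

A full systematic count gives 185.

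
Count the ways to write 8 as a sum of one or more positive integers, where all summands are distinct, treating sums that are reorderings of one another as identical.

6

They are:
8
1, 7
2, 6
3, 5
1, 2, 5
1, 3, 4
Counting gives 6.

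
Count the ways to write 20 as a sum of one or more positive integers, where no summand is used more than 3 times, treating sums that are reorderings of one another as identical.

Counting exhaustively, 320 partitions satisfy the conditions.

320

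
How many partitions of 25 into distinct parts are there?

142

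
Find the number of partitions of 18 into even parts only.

30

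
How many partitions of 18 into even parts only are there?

30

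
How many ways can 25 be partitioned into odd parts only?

142

Enumerating by decreasing first part gives 142 partitions in all.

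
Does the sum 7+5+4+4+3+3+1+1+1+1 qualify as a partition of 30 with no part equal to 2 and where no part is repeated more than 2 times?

The parts sum to 30, and the condition 'no summand is used more than 2 times' is violated.

No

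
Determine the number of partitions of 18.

Direct enumeration gives 385 partitions.

385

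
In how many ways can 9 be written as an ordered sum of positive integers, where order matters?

256

The number of compositions of n is 2^(n−1); here 2^8 = 256.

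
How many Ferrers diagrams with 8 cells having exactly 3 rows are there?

Listing the qualifying partitions of 8:
1, 1, 6
1, 2, 5
1, 3, 4
2, 2, 4
2, 3, 3

5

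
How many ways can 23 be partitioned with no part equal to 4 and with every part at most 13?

687

Direct enumeration gives 687 partitions.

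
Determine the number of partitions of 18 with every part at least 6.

Listing the qualifying partitions of 18:
18
12, 6
11, 7
10, 8
9, 9
6, 6, 6
Counting gives 6.

6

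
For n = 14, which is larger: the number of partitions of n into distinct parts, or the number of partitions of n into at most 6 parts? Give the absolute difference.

Partitions of 14 into distinct parts: 22.
Partitions of 14 into at most 6 parts: 90.
|22 − 90| = 68.

68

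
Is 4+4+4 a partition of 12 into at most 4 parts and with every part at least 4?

Yes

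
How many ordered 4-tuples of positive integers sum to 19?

Equivalently, choose which 3 of the 18 gaps become plus signs: C(18,3) = 816.

816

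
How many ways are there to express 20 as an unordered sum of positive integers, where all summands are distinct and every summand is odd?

7

Enumerating:
19, 1
17, 3
15, 5
13, 7
11, 9
11, 5, 3, 1
9, 7, 3, 1
That's 7 in total.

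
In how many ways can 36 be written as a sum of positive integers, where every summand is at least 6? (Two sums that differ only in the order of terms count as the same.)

96

Enumerating by decreasing first part gives 96 partitions in all.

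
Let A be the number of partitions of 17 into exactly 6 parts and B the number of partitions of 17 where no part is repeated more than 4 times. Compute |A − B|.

Partitions of 17 into exactly 6 parts: 44.
Partitions of 17 where no part is repeated more than 4 times: 205.
|44 − 205| = 161.

161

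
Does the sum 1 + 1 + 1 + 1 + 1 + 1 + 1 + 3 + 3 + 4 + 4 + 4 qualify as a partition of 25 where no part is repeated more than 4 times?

No

The parts sum to 25, and the condition 'no summand is used more than 4 times' is violated.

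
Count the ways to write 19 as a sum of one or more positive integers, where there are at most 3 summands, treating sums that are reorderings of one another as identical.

There are too many to list fully; the first 12 (by largest part) are:
19
1 + 18
2 + 17
1 + 1 + 17
3 + 16
1 + 2 + 16
4 + 15
1 + 3 + 15
2 + 2 + 15
5 + 14
1 + 4 + 14
2 + 3 + 14
…and 28 more, for 40 total.

40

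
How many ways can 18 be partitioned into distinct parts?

46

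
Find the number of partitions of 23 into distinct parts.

104

Counting exhaustively, 104 partitions satisfy the conditions.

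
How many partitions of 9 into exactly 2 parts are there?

4

Listing the qualifying partitions of 9:
8, 1
7, 2
6, 3
5, 4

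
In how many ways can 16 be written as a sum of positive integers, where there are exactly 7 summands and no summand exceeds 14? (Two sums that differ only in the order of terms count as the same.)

There are too many to list fully; the first 12 (by largest part) are:
10 + 1 + 1 + 1 + 1 + 1 + 1
9 + 2 + 1 + 1 + 1 + 1 + 1
8 + 3 + 1 + 1 + 1 + 1 + 1
8 + 2 + 2 + 1 + 1 + 1 + 1
7 + 4 + 1 + 1 + 1 + 1 + 1
7 + 3 + 2 + 1 + 1 + 1 + 1
7 + 2 + 2 + 2 + 1 + 1 + 1
6 + 5 + 1 + 1 + 1 + 1 + 1
6 + 4 + 2 + 1 + 1 + 1 + 1
6 + 3 + 3 + 1 + 1 + 1 + 1
6 + 3 + 2 + 2 + 1 + 1 + 1
6 + 2 + 2 + 2 + 2 + 1 + 1
…and 16 more, for 28 total.

28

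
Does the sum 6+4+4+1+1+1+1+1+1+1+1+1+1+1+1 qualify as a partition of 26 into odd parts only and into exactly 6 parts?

No

The parts sum to 26, and the condition 'every summand is odd' is violated.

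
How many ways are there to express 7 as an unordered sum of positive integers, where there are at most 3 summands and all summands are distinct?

5

The partitions of 7 that satisfy the conditions:
7
6 + 1
5 + 2
4 + 3
4 + 2 + 1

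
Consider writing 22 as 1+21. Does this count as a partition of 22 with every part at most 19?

No

The parts sum to 22, and the condition 'no summand exceeds 19' is violated.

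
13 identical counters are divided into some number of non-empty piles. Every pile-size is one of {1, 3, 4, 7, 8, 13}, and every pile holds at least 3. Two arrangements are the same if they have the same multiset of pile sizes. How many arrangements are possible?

Listing the qualifying partitions of 13:
13
7+3+3
4+3+3+3

3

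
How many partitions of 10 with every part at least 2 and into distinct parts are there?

5

They are:
10
2,8
3,7
4,6
2,3,5
That's 5 in total.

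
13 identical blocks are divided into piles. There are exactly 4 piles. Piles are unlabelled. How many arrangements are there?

18

They are:
1, 1, 1, 10
1, 1, 2, 9
1, 1, 3, 8
1, 2, 2, 8
1, 1, 4, 7
1, 2, 3, 7
2, 2, 2, 7
1, 1, 5, 6
1, 2, 4, 6
1, 3, 3, 6
2, 2, 3, 6
1, 2, 5, 5
1, 3, 4, 5
2, 2, 4, 5
2, 3, 3, 5
1, 4, 4, 4
2, 3, 4, 4
3, 3, 3, 4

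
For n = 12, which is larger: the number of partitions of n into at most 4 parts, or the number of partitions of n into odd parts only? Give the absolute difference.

Partitions of 12 into at most 4 parts: 34.
Partitions of 12 into odd parts only: 15.
|34 − 15| = 19.

19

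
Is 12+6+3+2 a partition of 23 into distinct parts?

Yes

The parts sum to 23, and the condition 'all summands are distinct' holds.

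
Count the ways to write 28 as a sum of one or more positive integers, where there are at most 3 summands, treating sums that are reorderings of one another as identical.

80

There are 80 such partitions.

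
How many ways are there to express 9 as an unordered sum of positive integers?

A partial list (first 12 by largest part):
9
1,8
2,7
1,1,7
3,6
1,2,6
1,1,1,6
4,5
1,3,5
2,2,5
1,1,2,5
1,1,1,1,5
…and 18 more, for 30 total.

30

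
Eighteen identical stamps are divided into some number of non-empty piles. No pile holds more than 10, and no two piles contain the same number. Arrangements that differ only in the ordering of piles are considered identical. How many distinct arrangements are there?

There are too many to list fully; the first 12 (by largest part) are:
10,8
10,7,1
10,6,2
10,5,3
10,5,2,1
10,4,3,1
9,8,1
9,7,2
9,6,3
9,6,2,1
9,5,4
9,5,3,1
…and 15 more, for 27 total.

27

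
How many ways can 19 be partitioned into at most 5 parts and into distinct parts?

There are too many to list fully; the first 12 (by largest part) are:
19
18,1
17,2
16,3
16,2,1
15,4
15,3,1
14,5
14,4,1
14,3,2
13,6
13,5,1
…and 42 more, for 54 total.

54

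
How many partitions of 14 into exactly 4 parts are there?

The partitions of 14 that satisfy the conditions:
11,1,1,1
10,2,1,1
9,3,1,1
9,2,2,1
8,4,1,1
8,3,2,1
8,2,2,2
7,5,1,1
7,4,2,1
7,3,3,1
7,3,2,2
6,6,1,1
6,5,2,1
6,4,3,1
6,4,2,2
6,3,3,2
5,5,3,1
5,5,2,2
5,4,4,1
5,4,3,2
5,3,3,3
4,4,4,2
4,4,3,3
That's 23 in total.

23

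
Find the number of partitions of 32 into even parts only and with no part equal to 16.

209

Direct enumeration gives 209 partitions.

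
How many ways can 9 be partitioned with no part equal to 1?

Enumerating:
9
2, 7
3, 6
4, 5
2, 2, 5
2, 3, 4
3, 3, 3
2, 2, 2, 3

8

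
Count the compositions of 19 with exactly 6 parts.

8568

Equivalently, choose which 5 of the 18 gaps become plus signs: C(18,5) = 8568.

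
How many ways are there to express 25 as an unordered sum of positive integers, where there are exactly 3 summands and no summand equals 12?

46

There are too many to list fully; the first 12 (by largest part) are:
23 + 1 + 1
22 + 2 + 1
21 + 3 + 1
21 + 2 + 2
20 + 4 + 1
20 + 3 + 2
19 + 5 + 1
19 + 4 + 2
19 + 3 + 3
18 + 6 + 1
18 + 5 + 2
18 + 4 + 3
…and 34 more, for 46 total.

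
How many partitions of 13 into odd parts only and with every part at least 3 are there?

They are:
13
7, 3, 3
5, 5, 3
That's 3 in total.

3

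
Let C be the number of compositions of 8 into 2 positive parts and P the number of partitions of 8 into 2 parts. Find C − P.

Ordered (compositions into 2 parts): C(7,1) = 7.
Unordered (partitions into 2 parts): 4.
Difference: 7 − 4 = 3.

3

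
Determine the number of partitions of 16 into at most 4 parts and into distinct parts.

A partial list (first 12 by largest part):
16
15,1
14,2
13,3
13,2,1
12,4
12,3,1
11,5
11,4,1
11,3,2
10,6
10,5,1
…and 19 more, for 31 total.

31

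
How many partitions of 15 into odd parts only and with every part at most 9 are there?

23

The partitions of 15 that satisfy the conditions:
1, 5, 9
3, 3, 9
1, 1, 1, 3, 9
1, 1, 1, 1, 1, 1, 9
1, 7, 7
3, 5, 7
1, 1, 1, 5, 7
1, 1, 3, 3, 7
1, 1, 1, 1, 1, 3, 7
1, 1, 1, 1, 1, 1, 1, 1, 7
5, 5, 5
1, 1, 3, 5, 5
1, 1, 1, 1, 1, 5, 5
1, 3, 3, 3, 5
1, 1, 1, 1, 3, 3, 5
1, 1, 1, 1, 1, 1, 1, 3, 5
1, 1, 1, 1, 1, 1, 1, 1, 1, 1, 5
3, 3, 3, 3, 3
1, 1, 1, 3, 3, 3, 3
1, 1, 1, 1, 1, 1, 3, 3, 3
1, 1, 1, 1, 1, 1, 1, 1, 1, 3, 3
1, 1, 1, 1, 1, 1, 1, 1, 1, 1, 1, 1, 3
1, 1, 1, 1, 1, 1, 1, 1, 1, 1, 1, 1, 1, 1, 1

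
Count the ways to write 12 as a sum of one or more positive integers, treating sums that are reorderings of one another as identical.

77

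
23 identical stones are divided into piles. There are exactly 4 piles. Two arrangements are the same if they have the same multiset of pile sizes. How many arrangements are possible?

94

A full systematic count gives 94.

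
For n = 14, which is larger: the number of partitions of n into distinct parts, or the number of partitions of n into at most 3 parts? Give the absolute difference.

2

Partitions of 14 into distinct parts: 22.
Partitions of 14 into at most 3 parts: 24.
|22 − 24| = 2.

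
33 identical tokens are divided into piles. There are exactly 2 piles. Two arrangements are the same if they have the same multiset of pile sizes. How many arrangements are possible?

Listing the qualifying partitions of 33:
32+1
31+2
30+3
29+4
28+5
27+6
26+7
25+8
24+9
23+10
22+11
21+12
20+13
19+14
18+15
17+16

16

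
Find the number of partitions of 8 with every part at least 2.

7

The partitions of 8 that satisfy the conditions:
8
6,2
5,3
4,4
4,2,2
3,3,2
2,2,2,2
That's 7 in total.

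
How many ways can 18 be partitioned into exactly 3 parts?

There are too many to list fully; the first 12 (by largest part) are:
16 + 1 + 1
15 + 2 + 1
14 + 3 + 1
14 + 2 + 2
13 + 4 + 1
13 + 3 + 2
12 + 5 + 1
12 + 4 + 2
12 + 3 + 3
11 + 6 + 1
11 + 5 + 2
11 + 4 + 3
…and 15 more, for 27 total.

27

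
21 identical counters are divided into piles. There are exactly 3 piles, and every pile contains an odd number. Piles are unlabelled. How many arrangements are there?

12

Enumerating:
19, 1, 1
17, 3, 1
15, 5, 1
15, 3, 3
13, 7, 1
13, 5, 3
11, 9, 1
11, 7, 3
11, 5, 5
9, 9, 3
9, 7, 5
7, 7, 7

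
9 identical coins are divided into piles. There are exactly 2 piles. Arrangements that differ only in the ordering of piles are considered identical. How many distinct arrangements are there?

Listing the qualifying partitions of 9:
1+8
2+7
3+6
4+5
Counting gives 4.

4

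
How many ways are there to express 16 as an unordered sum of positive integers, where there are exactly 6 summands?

There are too many to list fully; the first 12 (by largest part) are:
11+1+1+1+1+1
10+2+1+1+1+1
9+3+1+1+1+1
9+2+2+1+1+1
8+4+1+1+1+1
8+3+2+1+1+1
8+2+2+2+1+1
7+5+1+1+1+1
7+4+2+1+1+1
7+3+3+1+1+1
7+3+2+2+1+1
7+2+2+2+2+1
…and 23 more, for 35 total.

35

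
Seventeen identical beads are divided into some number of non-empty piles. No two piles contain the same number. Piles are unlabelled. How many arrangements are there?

38

There are too many to list fully; the first 12 (by largest part) are:
17
16+1
15+2
14+3
14+2+1
13+4
13+3+1
12+5
12+4+1
12+3+2
11+6
11+5+1
…and 26 more, for 38 total.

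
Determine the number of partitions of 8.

Listing the qualifying partitions of 8:
8
1, 7
2, 6
1, 1, 6
3, 5
1, 2, 5
1, 1, 1, 5
4, 4
1, 3, 4
2, 2, 4
1, 1, 2, 4
1, 1, 1, 1, 4
2, 3, 3
1, 1, 3, 3
1, 2, 2, 3
1, 1, 1, 2, 3
1, 1, 1, 1, 1, 3
2, 2, 2, 2
1, 1, 2, 2, 2
1, 1, 1, 1, 2, 2
1, 1, 1, 1, 1, 1, 2
1, 1, 1, 1, 1, 1, 1, 1
Counting gives 22.

22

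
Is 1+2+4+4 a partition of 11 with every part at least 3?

The parts sum to 11, and the condition 'every summand is at least 3' is violated.

No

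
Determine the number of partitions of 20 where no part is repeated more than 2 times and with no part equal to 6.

Enumerating by decreasing first part gives 147 partitions in all.

147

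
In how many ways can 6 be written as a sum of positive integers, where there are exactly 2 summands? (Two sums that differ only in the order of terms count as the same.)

3

Enumerating:
5, 1
4, 2
3, 3
Counting gives 3.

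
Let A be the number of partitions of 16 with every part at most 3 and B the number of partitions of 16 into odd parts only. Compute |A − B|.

Partitions of 16 with every part at most 3: 30.
Partitions of 16 into odd parts only: 32.
|30 − 32| = 2.

2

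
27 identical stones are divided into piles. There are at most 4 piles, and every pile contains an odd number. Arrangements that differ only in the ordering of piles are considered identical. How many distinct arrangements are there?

20

They are:
27
1+1+25
1+3+23
1+5+21
3+3+21
1+7+19
3+5+19
1+9+17
3+7+17
5+5+17
1+11+15
3+9+15
5+7+15
1+13+13
3+11+13
5+9+13
7+7+13
5+11+11
7+9+11
9+9+9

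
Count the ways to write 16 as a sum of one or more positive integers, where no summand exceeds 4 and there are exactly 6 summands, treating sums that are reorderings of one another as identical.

Enumerating:
4+4+4+2+1+1
4+4+3+3+1+1
4+4+3+2+2+1
4+4+2+2+2+2
4+3+3+3+2+1
4+3+3+2+2+2
3+3+3+3+3+1
3+3+3+3+2+2

8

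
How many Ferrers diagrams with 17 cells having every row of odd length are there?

38

A partial list (first 12 by largest part):
17
15,1,1
13,3,1
13,1,1,1,1
11,5,1
11,3,3
11,3,1,1,1
11,1,1,1,1,1,1
9,7,1
9,5,3
9,5,1,1,1
9,3,3,1,1
…and 26 more, for 38 total.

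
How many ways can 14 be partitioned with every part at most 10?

128

Counting exhaustively, 128 partitions satisfy the conditions.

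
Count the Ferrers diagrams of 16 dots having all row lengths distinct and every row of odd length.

The partitions of 16 that satisfy the conditions:
1+15
3+13
5+11
7+9
1+3+5+7
Counting gives 5.

5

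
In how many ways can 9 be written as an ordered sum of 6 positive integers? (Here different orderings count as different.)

56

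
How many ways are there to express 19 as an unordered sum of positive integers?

490

Systematic enumeration (by largest part, then next-largest, …) yields 490.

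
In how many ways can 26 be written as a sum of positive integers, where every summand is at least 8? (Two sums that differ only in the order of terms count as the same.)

The partitions of 26 that satisfy the conditions:
26
18,8
17,9
16,10
15,11
14,12
13,13
10,8,8
9,9,8

9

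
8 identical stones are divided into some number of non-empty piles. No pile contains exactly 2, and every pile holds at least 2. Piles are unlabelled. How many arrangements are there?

Enumerating:
8
5 + 3
4 + 4

3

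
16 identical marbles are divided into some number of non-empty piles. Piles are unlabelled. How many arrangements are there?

231

There are 231 such partitions.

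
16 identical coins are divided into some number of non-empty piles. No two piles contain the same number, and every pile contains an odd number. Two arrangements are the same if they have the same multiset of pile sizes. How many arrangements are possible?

Enumerating:
15,1
13,3
11,5
9,7
7,5,3,1

5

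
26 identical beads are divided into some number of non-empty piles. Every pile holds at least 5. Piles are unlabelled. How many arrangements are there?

36

There are too many to list fully; the first 12 (by largest part) are:
26
21 + 5
20 + 6
19 + 7
18 + 8
17 + 9
16 + 10
16 + 5 + 5
15 + 11
15 + 6 + 5
14 + 12
14 + 7 + 5
…and 24 more, for 36 total.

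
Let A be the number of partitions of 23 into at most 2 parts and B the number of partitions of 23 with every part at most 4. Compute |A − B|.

Partitions of 23 into at most 2 parts: 12.
Partitions of 23 with every part at most 4: 150.
|12 − 150| = 138.

138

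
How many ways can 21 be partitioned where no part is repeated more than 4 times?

Direct enumeration gives 505 partitions.

505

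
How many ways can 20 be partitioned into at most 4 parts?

108

Counting exhaustively, 108 partitions satisfy the conditions.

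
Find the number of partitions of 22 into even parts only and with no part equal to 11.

56

There are too many to list fully; the first 12 (by largest part) are:
22
20, 2
18, 4
18, 2, 2
16, 6
16, 4, 2
16, 2, 2, 2
14, 8
14, 6, 2
14, 4, 4
14, 4, 2, 2
14, 2, 2, 2, 2
…and 44 more, for 56 total.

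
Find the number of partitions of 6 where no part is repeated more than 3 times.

Enumerating:
6
5+1
4+2
4+1+1
3+3
3+2+1
3+1+1+1
2+2+2
2+2+1+1

9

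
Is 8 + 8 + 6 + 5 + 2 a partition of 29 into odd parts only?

No

The parts sum to 29, and the condition 'every summand is odd' is violated.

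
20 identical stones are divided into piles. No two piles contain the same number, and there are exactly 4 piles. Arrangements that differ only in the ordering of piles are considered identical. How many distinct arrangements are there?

Listing the qualifying partitions of 20:
14,3,2,1
13,4,2,1
12,5,2,1
12,4,3,1
11,6,2,1
11,5,3,1
11,4,3,2
10,7,2,1
10,6,3,1
10,5,4,1
10,5,3,2
9,8,2,1
9,7,3,1
9,6,4,1
9,6,3,2
9,5,4,2
8,7,4,1
8,7,3,2
8,6,5,1
8,6,4,2
8,5,4,3
7,6,5,2
7,6,4,3

23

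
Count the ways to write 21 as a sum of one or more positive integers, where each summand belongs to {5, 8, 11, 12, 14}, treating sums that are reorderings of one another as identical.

2

The partitions of 21 that satisfy the conditions:
11 + 5 + 5
8 + 8 + 5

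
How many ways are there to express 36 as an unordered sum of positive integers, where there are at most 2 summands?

19

Enumerating:
36
35,1
34,2
33,3
32,4
31,5
30,6
29,7
28,8
27,9
26,10
25,11
24,12
23,13
22,14
21,15
20,16
19,17
18,18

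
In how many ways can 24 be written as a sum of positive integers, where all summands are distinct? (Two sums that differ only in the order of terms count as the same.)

122

Systematic enumeration (by largest part, then next-largest, …) yields 122.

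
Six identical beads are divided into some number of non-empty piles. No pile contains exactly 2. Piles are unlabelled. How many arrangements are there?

They are:
6
5 + 1
4 + 1 + 1
3 + 3
3 + 1 + 1 + 1
1 + 1 + 1 + 1 + 1 + 1
That's 6 in total.

6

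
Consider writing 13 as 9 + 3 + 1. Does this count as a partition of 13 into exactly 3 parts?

Yes

The parts sum to 13, and the condition 'there are exactly 3 summands' holds.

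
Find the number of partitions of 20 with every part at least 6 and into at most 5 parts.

They are:
20
14,6
13,7
12,8
11,9
10,10
8,6,6
7,7,6

8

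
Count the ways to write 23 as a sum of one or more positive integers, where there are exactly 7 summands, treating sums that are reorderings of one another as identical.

There are 164 such partitions.

164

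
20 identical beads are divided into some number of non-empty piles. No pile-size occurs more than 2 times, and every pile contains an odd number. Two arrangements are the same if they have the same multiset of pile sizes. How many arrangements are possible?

They are:
19 + 1
17 + 3
15 + 5
15 + 3 + 1 + 1
13 + 7
13 + 5 + 1 + 1
13 + 3 + 3 + 1
11 + 9
11 + 7 + 1 + 1
11 + 5 + 3 + 1
9 + 9 + 1 + 1
9 + 7 + 3 + 1
9 + 5 + 5 + 1
9 + 5 + 3 + 3
7 + 7 + 5 + 1
7 + 7 + 3 + 3
7 + 5 + 5 + 3
7 + 5 + 3 + 3 + 1 + 1
Counting gives 18.

18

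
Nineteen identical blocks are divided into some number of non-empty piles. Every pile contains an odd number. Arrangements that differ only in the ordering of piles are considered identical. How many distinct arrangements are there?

54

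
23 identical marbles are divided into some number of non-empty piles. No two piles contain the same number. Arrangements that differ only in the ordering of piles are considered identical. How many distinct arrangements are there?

Counting exhaustively, 104 partitions satisfy the conditions.

104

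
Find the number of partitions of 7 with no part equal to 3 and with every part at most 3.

Enumerating:
2,2,2,1
2,2,1,1,1
2,1,1,1,1,1
1,1,1,1,1,1,1

4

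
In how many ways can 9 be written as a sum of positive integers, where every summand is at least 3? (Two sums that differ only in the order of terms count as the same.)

They are:
9
6 + 3
5 + 4
3 + 3 + 3

4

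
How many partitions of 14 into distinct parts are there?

Listing the qualifying partitions of 14:
14
1,13
2,12
3,11
1,2,11
4,10
1,3,10
5,9
1,4,9
2,3,9
6,8
1,5,8
2,4,8
1,2,3,8
1,6,7
2,5,7
3,4,7
1,2,4,7
3,5,6
1,2,5,6
1,3,4,6
2,3,4,5
That's 22 in total.

22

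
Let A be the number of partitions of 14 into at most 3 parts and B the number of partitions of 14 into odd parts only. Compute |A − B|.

2

Partitions of 14 into at most 3 parts: 24.
Partitions of 14 into odd parts only: 22.
|24 − 22| = 2.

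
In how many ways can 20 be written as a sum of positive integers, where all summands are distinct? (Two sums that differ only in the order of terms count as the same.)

There are too many to list fully; the first 12 (by largest part) are:
20
19+1
18+2
17+3
17+2+1
16+4
16+3+1
15+5
15+4+1
15+3+2
14+6
14+5+1
…and 52 more, for 64 total.

64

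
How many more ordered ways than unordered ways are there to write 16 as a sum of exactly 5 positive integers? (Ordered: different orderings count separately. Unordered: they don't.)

Ordered (compositions into 5 parts): C(15,4) = 1365.
Unordered (partitions into 5 parts): 37.
Difference: 1365 − 37 = 1328.

1328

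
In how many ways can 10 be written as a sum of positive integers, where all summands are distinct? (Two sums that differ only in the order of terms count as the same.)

Enumerating:
10
9 + 1
8 + 2
7 + 3
7 + 2 + 1
6 + 4
6 + 3 + 1
5 + 4 + 1
5 + 3 + 2
4 + 3 + 2 + 1

10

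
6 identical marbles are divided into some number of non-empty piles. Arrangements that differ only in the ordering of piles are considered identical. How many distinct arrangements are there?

11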